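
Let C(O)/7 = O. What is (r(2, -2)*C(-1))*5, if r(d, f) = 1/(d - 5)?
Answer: 35/3 ≈ 11.667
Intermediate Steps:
C(O) = 7*O
r(d, f) = 1/(-5 + d)
(r(2, -2)*C(-1))*5 = ((7*(-1))/(-5 + 2))*5 = (-7/(-3))*5 = -⅓*(-7)*5 = (7/3)*5 = 35/3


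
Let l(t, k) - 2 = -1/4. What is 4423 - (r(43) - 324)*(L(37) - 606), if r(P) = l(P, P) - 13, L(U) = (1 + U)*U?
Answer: 272623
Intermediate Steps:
l(t, k) = 7/4 (l(t, k) = 2 - 1/4 = 7/4)
L(U) = U*(1 + U)
r(P) = -45/4 (r(P) = 7/4 - 13 = -45/4)
4423 - (r(43) - 324)*(L(37) - 606) = 4423 - (-45/4 - 324)*(37*(1 + 37) - 606) = 4423 - (-1341)*(37*38 - 606)/4 = 4423 - (-1341)*(1406 - 606)/4 = 4423 - (-1341)*800/4 = 4423 - 1*(-268200) = 4423 + 268200 = 272623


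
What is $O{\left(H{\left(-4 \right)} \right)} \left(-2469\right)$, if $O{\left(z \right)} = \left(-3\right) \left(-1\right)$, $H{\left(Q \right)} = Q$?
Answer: $-7407$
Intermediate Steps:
$O{\left(z \right)} = 3$
$O{\left(H{\left(-4 \right)} \right)} \left(-2469\right) = 3 \left(-2469\right) = -7407$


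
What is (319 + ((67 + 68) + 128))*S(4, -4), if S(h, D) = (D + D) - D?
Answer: -2328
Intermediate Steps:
S(h, D) = D (S(h, D) = 2*D - D = D)
(319 + ((67 + 68) + 128))*S(4, -4) = (319 + ((67 + 68) + 128))*(-4) = (319 + (135 + 128))*(-4) = (319 + 263)*(-4) = 582*(-4) = -2328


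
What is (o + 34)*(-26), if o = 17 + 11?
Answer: -1612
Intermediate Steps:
o = 28
(o + 34)*(-26) = (28 + 34)*(-26) = 62*(-26) = -1612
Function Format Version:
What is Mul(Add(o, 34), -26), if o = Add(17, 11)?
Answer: -1612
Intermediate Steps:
o = 28
Mul(Add(o, 34), -26) = Mul(Add(28, 34), -26) = Mul(62, -26) = -1612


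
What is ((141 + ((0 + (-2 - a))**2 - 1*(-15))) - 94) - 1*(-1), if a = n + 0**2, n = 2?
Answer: 79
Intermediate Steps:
a = 2 (a = 2 + 0**2 = 2 + 0 = 2)
((141 + ((0 + (-2 - a))**2 - 1*(-15))) - 94) - 1*(-1) = ((141 + ((0 + (-2 - 1*2))**2 - 1*(-15))) - 94) - 1*(-1) = ((141 + ((0 + (-2 - 2))**2 + 15)) - 94) + 1 = ((141 + ((0 - 4)**2 + 15)) - 94) + 1 = ((141 + ((-4)**2 + 15)) - 94) + 1 = ((141 + (16 + 15)) - 94) + 1 = ((141 + 31) - 94) + 1 = (172 - 94) + 1 = 78 + 1 = 79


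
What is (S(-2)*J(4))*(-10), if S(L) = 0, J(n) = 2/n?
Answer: 0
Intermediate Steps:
(S(-2)*J(4))*(-10) = (0*(2/4))*(-10) = (0*(2*(1/4)))*(-10) = (0*(1/2))*(-10) = 0*(-10) = 0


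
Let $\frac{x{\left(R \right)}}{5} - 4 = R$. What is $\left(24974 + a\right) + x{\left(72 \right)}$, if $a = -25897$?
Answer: $-543$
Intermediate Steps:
$x{\left(R \right)} = 20 + 5 R$
$\left(24974 + a\right) + x{\left(72 \right)} = \left(24974 - 25897\right) + \left(20 + 5 \cdot 72\right) = -923 + \left(20 + 360\right) = -923 + 380 = -543$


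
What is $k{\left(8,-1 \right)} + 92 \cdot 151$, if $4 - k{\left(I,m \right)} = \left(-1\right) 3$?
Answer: $13899$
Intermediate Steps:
$k{\left(I,m \right)} = 7$ ($k{\left(I,m \right)} = 4 - \left(-1\right) 3 = 4 - -3 = 4 + 3 = 7$)
$k{\left(8,-1 \right)} + 92 \cdot 151 = 7 + 92 \cdot 151 = 7 + 13892 = 13899$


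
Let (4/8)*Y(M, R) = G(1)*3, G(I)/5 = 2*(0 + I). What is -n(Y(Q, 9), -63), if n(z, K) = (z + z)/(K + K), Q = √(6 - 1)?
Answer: 20/21 ≈ 0.95238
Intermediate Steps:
G(I) = 10*I (G(I) = 5*(2*(0 + I)) = 5*(2*I) = 10*I)
Q = √5 ≈ 2.2361
Y(M, R) = 60 (Y(M, R) = 2*((10*1)*3) = 2*(10*3) = 2*30 = 60)
n(z, K) = z/K (n(z, K) = (2*z)/((2*K)) = (2*z)*(1/(2*K)) = z/K)
-n(Y(Q, 9), -63) = -60/(-63) = -60*(-1)/63 = -1*(-20/21) = 20/21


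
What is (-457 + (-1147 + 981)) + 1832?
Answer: 1209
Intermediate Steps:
(-457 + (-1147 + 981)) + 1832 = (-457 - 166) + 1832 = -623 + 1832 = 1209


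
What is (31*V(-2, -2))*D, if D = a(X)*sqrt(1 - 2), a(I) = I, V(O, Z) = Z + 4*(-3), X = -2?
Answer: 868*I ≈ 868.0*I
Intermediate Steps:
V(O, Z) = -12 + Z (V(O, Z) = Z - 12 = -12 + Z)
D = -2*I (D = -2*sqrt(1 - 2) = -2*I ≈ -2.0*I)
(31*V(-2, -2))*D = (31*(-12 - 2))*(-2*I) = (31*(-14))*(-2*I) = -(-868)*I = 868*I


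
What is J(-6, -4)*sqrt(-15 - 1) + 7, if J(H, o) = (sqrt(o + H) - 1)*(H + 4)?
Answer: 7 + 8*I + 8*sqrt(10) ≈ 32.298 + 8.0*I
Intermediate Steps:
J(H, o) = (-1 + sqrt(H + o))*(4 + H) (J(H, o) = (sqrt(H + o) - 1)*(4 + H) = (-1 + sqrt(H + o))*(4 + H))
J(-6, -4)*sqrt(-15 - 1) + 7 = (-4 - 1*(-6) + 4*sqrt(-6 - 4) - 6*sqrt(-6 - 4))*sqrt(-15 - 1) + 7 = (-4 + 6 + 4*sqrt(-10) - 6*I*sqrt(10))*sqrt(-16) + 7 = (-4 + 6 + 4*(I*sqrt(10)) - 6*I*sqrt(10))*(4*I) + 7 = (-4 + 6 + 4*I*sqrt(10) - 6*I*sqrt(10))*(4*I) + 7 = (2 - 2*I*sqrt(10))*(4*I) + 7 = 4*I*(2 - 2*I*sqrt(10)) + 7 = 7 + 4*I*(2 - 2*I*sqrt(10))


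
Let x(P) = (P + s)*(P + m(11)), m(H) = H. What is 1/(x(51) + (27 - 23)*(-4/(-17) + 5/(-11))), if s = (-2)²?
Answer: 187/637506 ≈ 0.00029333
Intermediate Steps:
s = 4
x(P) = (4 + P)*(11 + P) (x(P) = (P + 4)*(P + 11) = (4 + P)*(11 + P))
1/(x(51) + (27 - 23)*(-4/(-17) + 5/(-11))) = 1/((44 + 51² + 15*51) + (27 - 23)*(-4/(-17) + 5/(-11))) = 1/((44 + 2601 + 765) + 4*(-4*(-1/17) + 5*(-1/11))) = 1/(3410 + 4*(4/17 - 5/11)) = 1/(3410 + 4*(-41/187)) = 1/(3410 - 164/187) = 1/(637506/187) = 187/637506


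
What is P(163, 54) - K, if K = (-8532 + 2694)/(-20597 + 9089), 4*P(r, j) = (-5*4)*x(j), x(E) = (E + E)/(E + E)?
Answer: -1509/274 ≈ -5.5073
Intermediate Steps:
x(E) = 1 (x(E) = (2*E)/((2*E)) = (2*E)*(1/(2*E)) = 1)
P(r, j) = -5 (P(r, j) = (-5*4*1)/4 = (-20*1)/4 = (1/4)*(-20) = -5)
K = 139/274 (K = -5838/(-11508) = -5838*(-1/11508) = 139/274 ≈ 0.50730)
P(163, 54) - K = -5 - 1*139/274 = -5 - 139/274 = -1509/274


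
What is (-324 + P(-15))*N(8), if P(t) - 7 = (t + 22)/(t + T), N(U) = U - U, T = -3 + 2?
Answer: 0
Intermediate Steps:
T = -1
N(U) = 0
P(t) = 7 + (22 + t)/(-1 + t) (P(t) = 7 + (t + 22)/(t - 1) = 7 + (22 + t)/(-1 + t))
(-324 + P(-15))*N(8) = (-324 + (15 + 8*(-15))/(-1 - 15))*0 = (-324 + (15 - 120)/(-16))*0 = (-324 - 1/16*(-105))*0 = (-324 + 105/16)*0 = -5079/16*0 = 0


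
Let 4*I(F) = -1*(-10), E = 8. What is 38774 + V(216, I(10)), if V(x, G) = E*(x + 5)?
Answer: 40542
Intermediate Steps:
I(F) = 5/2 (I(F) = (-1*(-10))/4 = (¼)*10 = 5/2)
V(x, G) = 40 + 8*x (V(x, G) = 8*(x + 5) = 8*(5 + x) = 40 + 8*x)
38774 + V(216, I(10)) = 38774 + (40 + 8*216) = 38774 + (40 + 1728) = 38774 + 1768 = 40542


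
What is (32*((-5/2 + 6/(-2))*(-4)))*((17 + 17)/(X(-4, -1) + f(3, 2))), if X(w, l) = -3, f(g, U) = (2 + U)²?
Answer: 23936/13 ≈ 1841.2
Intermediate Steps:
(32*((-5/2 + 6/(-2))*(-4)))*((17 + 17)/(X(-4, -1) + f(3, 2))) = (32*((-5/2 + 6/(-2))*(-4)))*((17 + 17)/(-3 + (2 + 2)²)) = (32*((-5*½ + 6*(-½))*(-4)))*(34/(-3 + 4²)) = (32*((-5/2 - 3)*(-4)))*(34/(-3 + 16)) = (32*(-11/2*(-4)))*(34/13) = (32*22)*(34*(1/13)) = 704*(34/13) = 23936/13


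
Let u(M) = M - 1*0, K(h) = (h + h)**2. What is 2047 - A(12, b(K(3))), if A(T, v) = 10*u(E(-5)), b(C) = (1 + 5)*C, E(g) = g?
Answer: 2097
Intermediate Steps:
K(h) = 4*h**2 (K(h) = (2*h)**2 = 4*h**2)
u(M) = M (u(M) = M + 0 = M)
b(C) = 6*C
A(T, v) = -50 (A(T, v) = 10*(-5) = -50)
2047 - A(12, b(K(3))) = 2047 - 1*(-50) = 2047 + 50 = 2097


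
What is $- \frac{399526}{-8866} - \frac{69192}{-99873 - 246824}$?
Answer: $\frac{5351073919}{118223677} \approx 45.262$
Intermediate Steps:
$- \frac{399526}{-8866} - \frac{69192}{-99873 - 246824} = \left(-399526\right) \left(- \frac{1}{8866}\right) - \frac{69192}{-99873 - 246824} = \frac{199763}{4433} - \frac{69192}{-346697} = \frac{199763}{4433} - - \frac{69192}{346697} = \frac{199763}{4433} + \frac{69192}{346697} = \frac{5351073919}{118223677}$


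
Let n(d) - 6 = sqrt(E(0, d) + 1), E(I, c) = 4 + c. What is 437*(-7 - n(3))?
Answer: -5681 - 874*sqrt(2) ≈ -6917.0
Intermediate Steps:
n(d) = 6 + sqrt(5 + d) (n(d) = 6 + sqrt((4 + d) + 1) = 6 + sqrt(5 + d))
437*(-7 - n(3)) = 437*(-7 - (6 + sqrt(5 + 3))) = 437*(-7 - (6 + sqrt(8))) = 437*(-7 - (6 + 2*sqrt(2))) = 437*(-7 + (-6 - 2*sqrt(2))) = 437*(-13 - 2*sqrt(2)) = -5681 - 874*sqrt(2)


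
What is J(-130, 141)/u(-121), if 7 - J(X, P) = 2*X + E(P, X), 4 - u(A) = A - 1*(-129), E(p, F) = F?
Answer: -397/4 ≈ -99.250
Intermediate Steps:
u(A) = -125 - A (u(A) = 4 - (A - 1*(-129)) = 4 - (A + 129) = 4 - (129 + A) = 4 + (-129 - A) = -125 - A)
J(X, P) = 7 - 3*X (J(X, P) = 7 - (2*X + X) = 7 - 3*X)
J(-130, 141)/u(-121) = (7 - 3*(-130))/(-125 - 1*(-121)) = (7 + 390)/(-125 + 121) = 397/(-4) = 397*(-¼) = -397/4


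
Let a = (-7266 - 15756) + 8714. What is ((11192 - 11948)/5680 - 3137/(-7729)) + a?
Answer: -157029881681/10975180 ≈ -14308.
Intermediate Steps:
a = -14308 (a = -23022 + 8714 = -14308)
((11192 - 11948)/5680 - 3137/(-7729)) + a = ((11192 - 11948)/5680 - 3137/(-7729)) - 14308 = (-756*1/5680 - 3137*(-1/7729)) - 14308 = (-189/1420 + 3137/7729) - 14308 = 2993759/10975180 - 14308 = -157029881681/10975180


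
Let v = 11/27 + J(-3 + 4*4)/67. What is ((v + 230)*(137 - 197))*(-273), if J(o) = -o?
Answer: 757949920/201 ≈ 3.7709e+6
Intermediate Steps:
v = 386/1809 (v = 11/27 - (-3 + 4*4)/67 = 11*(1/27) - (-3 + 16)*(1/67) = 11/27 - 1*13*(1/67) = 11/27 - 13*1/67 = 11/27 - 13/67 = 386/1809 ≈ 0.21338)
((v + 230)*(137 - 197))*(-273) = ((386/1809 + 230)*(137 - 197))*(-273) = ((416456/1809)*(-60))*(-273) = -8329120/603*(-273) = 757949920/201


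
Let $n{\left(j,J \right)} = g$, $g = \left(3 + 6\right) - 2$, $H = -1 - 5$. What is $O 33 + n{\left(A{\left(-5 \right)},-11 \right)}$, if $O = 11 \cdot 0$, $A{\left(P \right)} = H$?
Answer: $7$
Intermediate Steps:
$H = -6$
$A{\left(P \right)} = -6$
$O = 0$
$g = 7$ ($g = 9 - 2 = 7$)
$n{\left(j,J \right)} = 7$
$O 33 + n{\left(A{\left(-5 \right)},-11 \right)} = 0 \cdot 33 + 7 = 0 + 7 = 7$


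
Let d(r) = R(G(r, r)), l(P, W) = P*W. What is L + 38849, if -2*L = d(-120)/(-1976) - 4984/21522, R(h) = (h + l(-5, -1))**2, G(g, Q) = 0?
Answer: 1652154952945/42527472 ≈ 38849.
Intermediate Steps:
R(h) = (5 + h)**2 (R(h) = (h - 5*(-1))**2 = (h + 5)**2 = (5 + h)**2)
d(r) = 25 (d(r) = (5 + 0)**2 = 5**2 = 25)
L = 5193217/42527472 (L = -(25/(-1976) - 4984/21522)/2 = -(25*(-1/1976) - 4984*1/21522)/2 = -(-25/1976 - 2492/10761)/2 = -1/2*(-5193217/21263736) = 5193217/42527472 ≈ 0.12211)
L + 38849 = 5193217/42527472 + 38849 = 1652154952945/42527472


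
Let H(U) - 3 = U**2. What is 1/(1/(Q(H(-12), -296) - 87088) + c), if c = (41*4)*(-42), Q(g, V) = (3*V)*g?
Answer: -217624/1498994113 ≈ -0.00014518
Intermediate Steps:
H(U) = 3 + U**2
Q(g, V) = 3*V*g
c = -6888 (c = 164*(-42) = -6888)
1/(1/(Q(H(-12), -296) - 87088) + c) = 1/(1/(3*(-296)*(3 + (-12)**2) - 87088) - 6888) = 1/(1/(3*(-296)*(3 + 144) - 87088) - 6888) = 1/(1/(3*(-296)*147 - 87088) - 6888) = 1/(1/(-130536 - 87088) - 6888) = 1/(1/(-217624) - 6888) = 1/(-1/217624 - 6888) = 1/(-1498994113/217624) = -217624/1498994113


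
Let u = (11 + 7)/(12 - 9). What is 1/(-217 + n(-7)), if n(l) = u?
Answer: -1/211 ≈ -0.0047393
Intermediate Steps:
u = 6 (u = 18/3 = 18*(1/3) = 6)
n(l) = 6
1/(-217 + n(-7)) = 1/(-217 + 6) = 1/(-211) = -1/211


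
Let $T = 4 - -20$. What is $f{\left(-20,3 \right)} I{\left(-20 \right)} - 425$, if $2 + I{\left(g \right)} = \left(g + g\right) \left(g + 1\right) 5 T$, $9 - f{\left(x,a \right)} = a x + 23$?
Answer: $4194683$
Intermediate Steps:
$T = 24$ ($T = 4 + 20 = 24$)
$f{\left(x,a \right)} = -14 - a x$ ($f{\left(x,a \right)} = 9 - \left(a x + 23\right) = 9 - \left(23 + a x\right) = -14 - a x$)
$I{\left(g \right)} = -2 + 240 g \left(1 + g\right)$ ($I{\left(g \right)} = -2 + \left(g + g\right) \left(g + 1\right) 5 \cdot 24 = -2 + 2 g \left(1 + g\right) 5 \cdot 24 = -2 + 10 g \left(1 + g\right) 24 = -2 + 240 g \left(1 + g\right)$)
$f{\left(-20,3 \right)} I{\left(-20 \right)} - 425 = \left(-14 - 3 \left(-20\right)\right) \left(-2 + 240 \left(-20\right) + 240 \left(-20\right)^{2}\right) - 425 = \left(-14 + 60\right) \left(-2 - 4800 + 240 \cdot 400\right) - 425 = 46 \left(-2 - 4800 + 96000\right) - 425 = 46 \cdot 91198 - 425 = 4195108 - 425 = 4194683$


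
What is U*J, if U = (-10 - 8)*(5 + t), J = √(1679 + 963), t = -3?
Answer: -36*√2642 ≈ -1850.4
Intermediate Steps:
J = √2642 ≈ 51.400
U = -36 (U = (-10 - 8)*(5 - 3) = -18*2 = -36)
U*J = -36*√2642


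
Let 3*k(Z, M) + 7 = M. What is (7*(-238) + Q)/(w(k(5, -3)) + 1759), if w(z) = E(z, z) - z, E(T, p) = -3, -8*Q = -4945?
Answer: -25149/42224 ≈ -0.59561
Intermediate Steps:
k(Z, M) = -7/3 + M/3
Q = 4945/8 (Q = -⅛*(-4945) = 4945/8 ≈ 618.13)
w(z) = -3 - z
(7*(-238) + Q)/(w(k(5, -3)) + 1759) = (7*(-238) + 4945/8)/((-3 - (-7/3 + (⅓)*(-3))) + 1759) = (-1666 + 4945/8)/((-3 - (-7/3 - 1)) + 1759) = -8383/(8*((-3 - 1*(-10/3)) + 1759)) = -8383/(8*((-3 + 10/3) + 1759)) = -8383/(8*(⅓ + 1759)) = -8383/(8*5278/3) = -8383/8*3/5278 = -25149/42224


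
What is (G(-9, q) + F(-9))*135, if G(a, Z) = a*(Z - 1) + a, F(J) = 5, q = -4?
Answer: 5535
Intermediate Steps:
G(a, Z) = a + a*(-1 + Z) (G(a, Z) = a*(-1 + Z) + a = a + a*(-1 + Z))
(G(-9, q) + F(-9))*135 = (-4*(-9) + 5)*135 = (36 + 5)*135 = 41*135 = 5535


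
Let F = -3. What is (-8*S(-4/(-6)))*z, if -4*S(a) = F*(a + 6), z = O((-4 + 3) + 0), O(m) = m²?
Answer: -40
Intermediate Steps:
z = 1 (z = ((-4 + 3) + 0)² = (-1 + 0)² = (-1)² = 1)
S(a) = 9/2 + 3*a/4 (S(a) = -(-3)*(a + 6)/4 = -(-3)*(6 + a)/4 = -(-18 - 3*a)/4 = 9/2 + 3*a/4)
(-8*S(-4/(-6)))*z = -8*(9/2 + 3*(-4/(-6))/4)*1 = -8*(9/2 + 3*(-4*(-⅙))/4)*1 = -8*(9/2 + (¾)*(⅔))*1 = -8*(9/2 + ½)*1 = -8*5*1 = -40*1 = -40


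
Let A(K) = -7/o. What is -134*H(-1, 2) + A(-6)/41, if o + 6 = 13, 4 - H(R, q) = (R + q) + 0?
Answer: -16483/41 ≈ -402.02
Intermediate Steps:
H(R, q) = 4 - R - q (H(R, q) = 4 - ((R + q) + 0) = 4 - (R + q) = 4 + (-R - q) = 4 - R - q)
o = 7 (o = -6 + 13 = 7)
A(K) = -1 (A(K) = -7/7 = -7*⅐ = -1)
-134*H(-1, 2) + A(-6)/41 = -134*(4 - 1*(-1) - 1*2) - 1/41 = -134*(4 + 1 - 2) - 1*1/41 = -134*3 - 1/41 = -402 - 1/41 = -16483/41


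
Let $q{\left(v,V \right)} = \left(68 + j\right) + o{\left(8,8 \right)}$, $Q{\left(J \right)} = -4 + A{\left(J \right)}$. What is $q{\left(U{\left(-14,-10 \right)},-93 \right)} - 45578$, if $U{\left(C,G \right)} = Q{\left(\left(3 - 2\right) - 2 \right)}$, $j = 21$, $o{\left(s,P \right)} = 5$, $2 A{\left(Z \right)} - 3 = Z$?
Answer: $-45484$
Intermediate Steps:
$A{\left(Z \right)} = \frac{3}{2} + \frac{Z}{2}$
$Q{\left(J \right)} = - \frac{5}{2} + \frac{J}{2}$ ($Q{\left(J \right)} = -4 + \left(\frac{3}{2} + \frac{J}{2}\right) = - \frac{5}{2} + \frac{J}{2}$)
$U{\left(C,G \right)} = -3$ ($U{\left(C,G \right)} = - \frac{5}{2} + \frac{\left(3 - 2\right) - 2}{2} = - \frac{5}{2} + \frac{1 - 2}{2} = - \frac{5}{2} + \frac{1}{2} \left(-1\right) = - \frac{5}{2} - \frac{1}{2} = -3$)
$q{\left(v,V \right)} = 94$ ($q{\left(v,V \right)} = \left(68 + 21\right) + 5 = 89 + 5 = 94$)
$q{\left(U{\left(-14,-10 \right)},-93 \right)} - 45578 = 94 - 45578 = -45484$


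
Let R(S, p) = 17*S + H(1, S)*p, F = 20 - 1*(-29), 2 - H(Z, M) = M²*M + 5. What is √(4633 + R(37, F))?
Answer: I*√2476882 ≈ 1573.8*I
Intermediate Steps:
H(Z, M) = -3 - M³ (H(Z, M) = 2 - (M²*M + 5) = 2 - (M³ + 5) = 2 - (5 + M³) = 2 + (-5 - M³) = -3 - M³)
F = 49 (F = 20 + 29 = 49)
R(S, p) = 17*S + p*(-3 - S³) (R(S, p) = 17*S + (-3 - S³)*p = 17*S + p*(-3 - S³))
√(4633 + R(37, F)) = √(4633 + (17*37 - 1*49*(3 + 37³))) = √(4633 + (629 - 1*49*(3 + 50653))) = √(4633 + (629 - 1*49*50656)) = √(4633 + (629 - 2482144)) = √(4633 - 2481515) = √(-2476882) = I*√2476882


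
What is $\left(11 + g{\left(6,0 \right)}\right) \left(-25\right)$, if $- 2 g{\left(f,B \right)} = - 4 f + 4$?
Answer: $-525$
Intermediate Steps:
$g{\left(f,B \right)} = -2 + 2 f$ ($g{\left(f,B \right)} = - \frac{- 4 f + 4}{2} = - \frac{4 - 4 f}{2} = -2 + 2 f$)
$\left(11 + g{\left(6,0 \right)}\right) \left(-25\right) = \left(11 + \left(-2 + 2 \cdot 6\right)\right) \left(-25\right) = \left(11 + \left(-2 + 12\right)\right) \left(-25\right) = \left(11 + 10\right) \left(-25\right) = 21 \left(-25\right) = -525$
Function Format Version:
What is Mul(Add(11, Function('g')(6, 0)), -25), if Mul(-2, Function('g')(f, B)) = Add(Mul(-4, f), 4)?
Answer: -525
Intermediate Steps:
Function('g')(f, B) = Add(-2, Mul(2, f)) (Function('g')(f, B) = Mul(Rational(-1, 2), Add(Mul(-4, f), 4)) = Mul(Rational(-1, 2), Add(4, Mul(-4, f))) = Add(-2, Mul(2, f)))
Mul(Add(11, Function('g')(6, 0)), -25) = Mul(Add(11, Add(-2, Mul(2, 6))), -25) = Mul(Add(11, Add(-2, 12)), -25) = Mul(Add(11, 10), -25) = Mul(21, -25) = -525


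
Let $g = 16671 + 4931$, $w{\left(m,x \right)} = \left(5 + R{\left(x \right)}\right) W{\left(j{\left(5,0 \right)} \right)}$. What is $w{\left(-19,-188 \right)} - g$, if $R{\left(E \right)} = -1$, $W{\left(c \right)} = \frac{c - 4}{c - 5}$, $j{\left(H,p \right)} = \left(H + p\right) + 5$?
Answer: $- \frac{107986}{5} \approx -21597.0$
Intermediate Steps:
$j{\left(H,p \right)} = 5 + H + p$
$W{\left(c \right)} = \frac{-4 + c}{-5 + c}$
$w{\left(m,x \right)} = \frac{24}{5}$ ($w{\left(m,x \right)} = \left(5 - 1\right) \frac{-4 + \left(5 + 5 + 0\right)}{-5 + \left(5 + 5 + 0\right)} = 4 \frac{-4 + 10}{-5 + 10} = 4 \cdot \frac{1}{5} \cdot 6 = 4 \cdot \frac{6}{5} = \frac{24}{5}$)
$g = 21602$
$w{\left(-19,-188 \right)} - g = \frac{24}{5} - 21602 = - \frac{107986}{5}$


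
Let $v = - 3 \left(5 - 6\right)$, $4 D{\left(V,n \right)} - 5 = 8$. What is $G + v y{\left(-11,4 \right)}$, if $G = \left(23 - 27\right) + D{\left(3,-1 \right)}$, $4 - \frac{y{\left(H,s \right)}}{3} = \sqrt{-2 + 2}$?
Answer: $\frac{141}{4} \approx 35.25$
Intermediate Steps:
$y{\left(H,s \right)} = 12$ ($y{\left(H,s \right)} = 12 - 3 \sqrt{-2 + 2} = 12 - 3 \sqrt{0} = 12 - 0 = 12 + 0 = 12$)
$D{\left(V,n \right)} = \frac{13}{4}$ ($D{\left(V,n \right)} = \frac{5}{4} + \frac{1}{4} \cdot 8 = \frac{5}{4} + 2 = \frac{13}{4}$)
$v = 3$ ($v = \left(-3\right) \left(-1\right) = 3$)
$G = - \frac{3}{4}$ ($G = \left(23 - 27\right) + \frac{13}{4} = -4 + \frac{13}{4} = - \frac{3}{4} \approx -0.75$)
$G + v y{\left(-11,4 \right)} = - \frac{3}{4} + 3 \cdot 12 = - \frac{3}{4} + 36 = \frac{141}{4}$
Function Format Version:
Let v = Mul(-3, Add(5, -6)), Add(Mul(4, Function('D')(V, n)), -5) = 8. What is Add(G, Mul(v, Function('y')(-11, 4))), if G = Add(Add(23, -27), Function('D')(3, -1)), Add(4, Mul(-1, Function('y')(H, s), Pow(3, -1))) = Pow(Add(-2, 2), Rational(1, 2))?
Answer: Rational(141, 4) ≈ 35.250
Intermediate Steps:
Function('y')(H, s) = 12 (Function('y')(H, s) = Add(12, Mul(-3, Pow(Add(-2, 2), Rational(1, 2)))) = Add(12, Mul(-3, Pow(0, Rational(1, 2)))) = Add(12, Mul(-3, 0)) = Add(12, 0) = 12)
Function('D')(V, n) = Rational(13, 4) (Function('D')(V, n) = Add(Rational(5, 4), Mul(Rational(1, 4), 8)) = Add(Rational(5, 4), 2) = Rational(13, 4))
v = 3 (v = Mul(-3, -1) = 3)
G = Rational(-3, 4) (G = Add(Add(23, -27), Rational(13, 4)) = Add(-4, Rational(13, 4)) = Rational(-3, 4) ≈ -0.75000)
Add(G, Mul(v, Function('y')(-11, 4))) = Add(Rational(-3, 4), Mul(3, 12)) = Add(Rational(-3, 4), 36) = Rational(141, 4)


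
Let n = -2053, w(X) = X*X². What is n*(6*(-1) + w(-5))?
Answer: 268943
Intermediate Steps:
w(X) = X³
n*(6*(-1) + w(-5)) = -2053*(6*(-1) + (-5)³) = -2053*(-6 - 125) = -2053*(-131) = 268943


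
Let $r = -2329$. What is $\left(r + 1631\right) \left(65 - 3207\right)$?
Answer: $2193116$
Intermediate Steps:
$\left(r + 1631\right) \left(65 - 3207\right) = \left(-2329 + 1631\right) \left(65 - 3207\right) = \left(-698\right) \left(-3142\right) = 2193116$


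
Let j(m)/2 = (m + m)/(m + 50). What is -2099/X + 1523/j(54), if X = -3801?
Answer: 25104224/34209 ≈ 733.85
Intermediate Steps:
j(m) = 4*m/(50 + m) (j(m) = 2*((m + m)/(m + 50)) = 2*((2*m)/(50 + m)) = 2*(2*m/(50 + m)) = 4*m/(50 + m))
-2099/X + 1523/j(54) = -2099/(-3801) + 1523/((4*54/(50 + 54))) = -2099*(-1/3801) + 1523/((4*54/104)) = 2099/3801 + 1523/((4*54*(1/104))) = 2099/3801 + 1523/(27/13) = 2099/3801 + 1523*(13/27) = 2099/3801 + 19799/27 = 25104224/34209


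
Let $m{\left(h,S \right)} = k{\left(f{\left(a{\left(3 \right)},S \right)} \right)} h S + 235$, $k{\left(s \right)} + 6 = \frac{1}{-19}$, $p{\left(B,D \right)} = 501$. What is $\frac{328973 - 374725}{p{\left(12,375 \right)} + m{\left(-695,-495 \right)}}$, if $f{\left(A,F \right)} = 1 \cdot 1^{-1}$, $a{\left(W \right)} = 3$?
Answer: $\frac{869288}{39548891} \approx 0.02198$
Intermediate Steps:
$f{\left(A,F \right)} = 1$ ($f{\left(A,F \right)} = 1 \cdot 1 = 1$)
$k{\left(s \right)} = - \frac{115}{19}$ ($k{\left(s \right)} = -6 + \frac{1}{-19} = -6 - \frac{1}{19} = - \frac{115}{19}$)
$m{\left(h,S \right)} = 235 - \frac{115 S h}{19}$ ($m{\left(h,S \right)} = - \frac{115 h}{19} S + 235 = - \frac{115 S h}{19} + 235 = 235 - \frac{115 S h}{19}$)
$\frac{328973 - 374725}{p{\left(12,375 \right)} + m{\left(-695,-495 \right)}} = \frac{328973 - 374725}{501 + \left(235 - \left(- \frac{56925}{19}\right) \left(-695\right)\right)} = - \frac{45752}{501 + \left(235 - \frac{39562875}{19}\right)} = - \frac{45752}{501 - \frac{39558410}{19}} = - \frac{45752}{- \frac{39548891}{19}} = \left(-45752\right) \left(- \frac{19}{39548891}\right) = \frac{869288}{39548891}$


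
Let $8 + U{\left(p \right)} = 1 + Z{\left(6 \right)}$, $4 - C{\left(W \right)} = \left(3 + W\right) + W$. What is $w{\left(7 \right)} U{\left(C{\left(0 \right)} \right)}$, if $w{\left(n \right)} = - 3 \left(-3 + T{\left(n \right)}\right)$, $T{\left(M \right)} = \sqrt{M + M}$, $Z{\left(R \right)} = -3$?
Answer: $-90 + 30 \sqrt{14} \approx 22.25$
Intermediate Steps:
$C{\left(W \right)} = 1 - 2 W$ ($C{\left(W \right)} = 4 - \left(\left(3 + W\right) + W\right) = 4 - \left(3 + 2 W\right) = 1 - 2 W$)
$T{\left(M \right)} = \sqrt{2} \sqrt{M}$ ($T{\left(M \right)} = \sqrt{2 M} = \sqrt{2} \sqrt{M}$)
$U{\left(p \right)} = -10$ ($U{\left(p \right)} = -8 + \left(1 - 3\right) = -8 - 2 = -10$)
$w{\left(n \right)} = 9 - 3 \sqrt{2} \sqrt{n}$ ($w{\left(n \right)} = - 3 \left(-3 + \sqrt{2} \sqrt{n}\right) = 9 - 3 \sqrt{2} \sqrt{n}$)
$w{\left(7 \right)} U{\left(C{\left(0 \right)} \right)} = \left(9 - 3 \sqrt{2} \sqrt{7}\right) \left(-10\right) = \left(9 - 3 \sqrt{14}\right) \left(-10\right) = -90 + 30 \sqrt{14}$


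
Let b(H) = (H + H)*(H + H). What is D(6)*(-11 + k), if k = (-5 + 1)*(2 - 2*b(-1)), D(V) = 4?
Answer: 52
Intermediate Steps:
b(H) = 4*H**2 (b(H) = (2*H)*(2*H) = 4*H**2)
k = 24 (k = (-5 + 1)*(2 - 8*(-1)**2) = -4*(2 - 8) = -4*(-6) = 24)
D(6)*(-11 + k) = 4*(-11 + 24) = 4*13 = 52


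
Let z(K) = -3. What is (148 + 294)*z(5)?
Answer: -1326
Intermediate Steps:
(148 + 294)*z(5) = (148 + 294)*(-3) = 442*(-3) = -1326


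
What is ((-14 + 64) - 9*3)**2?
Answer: 529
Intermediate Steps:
((-14 + 64) - 9*3)**2 = (50 - 1*27)**2 = (50 - 27)**2 = 23**2 = 529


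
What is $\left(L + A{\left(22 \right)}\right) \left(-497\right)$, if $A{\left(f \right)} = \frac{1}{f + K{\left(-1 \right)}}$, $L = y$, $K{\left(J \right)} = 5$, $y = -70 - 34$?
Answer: $\frac{1395079}{27} \approx 51670.0$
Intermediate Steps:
$y = -104$
$L = -104$
$A{\left(f \right)} = \frac{1}{5 + f}$ ($A{\left(f \right)} = \frac{1}{f + 5} = \frac{1}{5 + f}$)
$\left(L + A{\left(22 \right)}\right) \left(-497\right) = \left(-104 + \frac{1}{5 + 22}\right) \left(-497\right) = \left(-104 + \frac{1}{27}\right) \left(-497\right) = \left(- \frac{2807}{27}\right) \left(-497\right) = \frac{1395079}{27}$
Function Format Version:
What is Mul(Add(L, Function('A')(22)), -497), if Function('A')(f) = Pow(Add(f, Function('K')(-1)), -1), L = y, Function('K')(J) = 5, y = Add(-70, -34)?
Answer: Rational(1395079, 27) ≈ 51670.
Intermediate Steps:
y = -104
L = -104
Function('A')(f) = Pow(Add(5, f), -1) (Function('A')(f) = Pow(Add(f, 5), -1) = Pow(Add(5, f), -1))
Mul(Add(L, Function('A')(22)), -497) = Mul(Add(-104, Pow(Add(5, 22), -1)), -497) = Mul(Add(-104, Pow(27, -1)), -497) = Mul(Add(-104, Rational(1, 27)), -497) = Mul(Rational(-2807, 27), -497) = Rational(1395079, 27)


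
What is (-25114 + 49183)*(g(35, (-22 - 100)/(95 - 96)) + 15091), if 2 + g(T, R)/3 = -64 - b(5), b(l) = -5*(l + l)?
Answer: 362069967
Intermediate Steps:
b(l) = -10*l
g(T, R) = -48 (g(T, R) = -6 + 3*(-64 - (-10)*5) = -6 + 3*(-64 - 1*(-50)) = -6 + 3*(-64 + 50) = -6 + 3*(-14) = -6 - 42 = -48)
(-25114 + 49183)*(g(35, (-22 - 100)/(95 - 96)) + 15091) = (-25114 + 49183)*(-48 + 15091) = 24069*15043 = 362069967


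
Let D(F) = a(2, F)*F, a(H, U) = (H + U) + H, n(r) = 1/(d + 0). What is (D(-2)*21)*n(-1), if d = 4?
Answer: -21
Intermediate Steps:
n(r) = ¼ (n(r) = 1/(4 + 0) = 1/4 = ¼)
a(H, U) = U + 2*H
D(F) = F*(4 + F) (D(F) = (F + 2*2)*F = (F + 4)*F = (4 + F)*F = F*(4 + F))
(D(-2)*21)*n(-1) = (-2*(4 - 2)*21)*(¼) = (-2*2*21)*(¼) = -4*21*(¼) = -84*¼ = -21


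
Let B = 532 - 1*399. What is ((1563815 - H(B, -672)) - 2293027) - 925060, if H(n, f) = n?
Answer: -1654405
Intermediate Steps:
B = 133 (B = 532 - 399 = 133)
((1563815 - H(B, -672)) - 2293027) - 925060 = ((1563815 - 1*133) - 2293027) - 925060 = ((1563815 - 133) - 2293027) - 925060 = (1563682 - 2293027) - 925060 = -729345 - 925060 = -1654405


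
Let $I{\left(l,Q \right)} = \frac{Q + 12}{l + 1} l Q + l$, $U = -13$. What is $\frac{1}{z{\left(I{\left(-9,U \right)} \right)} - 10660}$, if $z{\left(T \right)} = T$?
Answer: $- \frac{8}{85235} \approx -9.3858 \cdot 10^{-5}$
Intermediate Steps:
$I{\left(l,Q \right)} = l + \frac{Q l \left(12 + Q\right)}{1 + l}$ ($I{\left(l,Q \right)} = \frac{12 + Q}{1 + l} l Q + l = \frac{l \left(12 + Q\right)}{1 + l} Q + l = \frac{Q l \left(12 + Q\right)}{1 + l} + l = l + \frac{Q l \left(12 + Q\right)}{1 + l}$)
$\frac{1}{z{\left(I{\left(-9,U \right)} \right)} - 10660} = \frac{1}{- \frac{9 \left(1 - 9 + \left(-13\right)^{2} + 12 \left(-13\right)\right)}{1 - 9} - 10660} = \frac{1}{- \frac{9 \left(1 - 9 + 169 - 156\right)}{-8} - 10660} = \frac{1}{\left(-9\right) \left(- \frac{1}{8}\right) 5 - 10660} = \frac{1}{\frac{45}{8} - 10660} = \frac{1}{- \frac{85235}{8}} = - \frac{8}{85235}$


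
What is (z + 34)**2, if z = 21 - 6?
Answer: 2401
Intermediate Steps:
z = 15
(z + 34)**2 = (15 + 34)**2 = 49**2 = 2401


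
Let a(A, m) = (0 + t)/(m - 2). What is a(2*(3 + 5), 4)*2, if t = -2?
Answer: -2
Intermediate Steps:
a(A, m) = -2/(-2 + m) (a(A, m) = (0 - 2)/(m - 2) = -2/(-2 + m))
a(2*(3 + 5), 4)*2 = -2/(-2 + 4)*2 = -2/2*2 = -2*1/2*2 = -1*2 = -2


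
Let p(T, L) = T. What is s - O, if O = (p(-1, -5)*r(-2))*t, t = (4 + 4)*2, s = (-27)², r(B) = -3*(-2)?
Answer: 825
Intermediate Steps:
r(B) = 6
s = 729
t = 16 (t = 8*2 = 16)
O = -96 (O = -1*6*16 = -6*16 = -96)
s - O = 729 - 1*(-96) = 729 + 96 = 825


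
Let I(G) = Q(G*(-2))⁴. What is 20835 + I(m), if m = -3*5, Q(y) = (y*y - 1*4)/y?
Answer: 41336867491/50625 ≈ 8.1653e+5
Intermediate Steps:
Q(y) = (-4 + y²)/y (Q(y) = (y² - 4)/y = (-4 + y²)/y)
m = -15
I(G) = (-2*G + 2/G)⁴ (I(G) = (G*(-2) - 4*(-1/(2*G)))⁴ = (-2*G - 4*(-1/(2*G)))⁴ = (-2*G - (-2)/G)⁴ = (-2*G + 2/G)⁴)
20835 + I(m) = 20835 + 16*(-1 + (-15)²)⁴/(-15)⁴ = 20835 + 16*(1/50625)*(-1 + 225)⁴ = 20835 + 16*(1/50625)*224⁴ = 20835 + 16*(1/50625)*2517630976 = 20835 + 40282095616/50625 = 41336867491/50625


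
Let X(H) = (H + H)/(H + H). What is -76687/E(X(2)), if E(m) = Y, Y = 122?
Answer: -76687/122 ≈ -628.58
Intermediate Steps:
X(H) = 1 (X(H) = (2*H)/((2*H)) = (2*H)*(1/(2*H)) = 1)
E(m) = 122
-76687/E(X(2)) = -76687/122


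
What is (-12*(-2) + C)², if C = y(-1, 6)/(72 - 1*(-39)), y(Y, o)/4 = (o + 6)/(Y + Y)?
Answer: 774400/1369 ≈ 565.67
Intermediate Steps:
y(Y, o) = 2*(6 + o)/Y (y(Y, o) = 4*((o + 6)/(Y + Y)) = 4*((6 + o)/((2*Y))) = 4*((6 + o)*(1/(2*Y))) = 4*((6 + o)/(2*Y)) = 2*(6 + o)/Y)
C = -8/37 (C = (2*(6 + 6)/(-1))/(72 - 1*(-39)) = (2*(-1)*12)/(72 + 39) = -24/111 = -24*1/111 = -8/37 ≈ -0.21622)
(-12*(-2) + C)² = (-12*(-2) - 8/37)² = (24 - 8/37)² = (880/37)² = 774400/1369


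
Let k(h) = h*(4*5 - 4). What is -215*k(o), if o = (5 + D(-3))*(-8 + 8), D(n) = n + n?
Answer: 0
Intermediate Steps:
D(n) = 2*n
o = 0 (o = (5 + 2*(-3))*(-8 + 8) = (5 - 6)*0 = -1*0 = 0)
k(h) = 16*h (k(h) = h*(20 - 4) = h*16 = 16*h)
-215*k(o) = -3440*0 = -215*0 = 0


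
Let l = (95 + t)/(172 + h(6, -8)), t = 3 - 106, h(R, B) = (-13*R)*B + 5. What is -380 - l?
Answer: -304372/801 ≈ -379.99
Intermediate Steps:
h(R, B) = 5 - 13*B*R (h(R, B) = -13*B*R + 5 = 5 - 13*B*R)
t = -103
l = -8/801 (l = (95 - 103)/(172 + (5 - 13*(-8)*6)) = -8/(172 + (5 + 624)) = -8/(172 + 629) = -8/801 ≈ -0.0099875)
-380 - l = -380 - 1*(-8/801) = -380 + 8/801 = -304372/801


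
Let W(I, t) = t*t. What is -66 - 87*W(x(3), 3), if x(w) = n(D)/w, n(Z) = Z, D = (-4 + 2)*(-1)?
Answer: -849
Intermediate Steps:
D = 2 (D = -2*(-1) = 2)
x(w) = 2/w
W(I, t) = t**2
-66 - 87*W(x(3), 3) = -66 - 87*3**2 = -66 - 87*9 = -66 - 783 = -849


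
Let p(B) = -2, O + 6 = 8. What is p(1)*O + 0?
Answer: -4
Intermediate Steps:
O = 2 (O = -6 + 8 = 2)
p(1)*O + 0 = -2*2 + 0 = -4 + 0 = -4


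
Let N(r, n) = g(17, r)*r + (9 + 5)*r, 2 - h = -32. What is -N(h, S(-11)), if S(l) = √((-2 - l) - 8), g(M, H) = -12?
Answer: -68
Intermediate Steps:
h = 34 (h = 2 - 1*(-32) = 2 + 32 = 34)
S(l) = √(-10 - l)
N(r, n) = 2*r (N(r, n) = -12*r + (9 + 5)*r = -12*r + 14*r = 2*r)
-N(h, S(-11)) = -2*34 = -1*68 = -68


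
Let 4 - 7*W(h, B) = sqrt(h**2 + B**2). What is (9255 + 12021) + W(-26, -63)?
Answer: 148936/7 - sqrt(4645)/7 ≈ 21267.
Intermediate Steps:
W(h, B) = 4/7 - sqrt(B**2 + h**2)/7 (W(h, B) = 4/7 - sqrt(h**2 + B**2)/7 = 4/7 - sqrt(B**2 + h**2)/7)
(9255 + 12021) + W(-26, -63) = (9255 + 12021) + (4/7 - sqrt((-63)**2 + (-26)**2)/7) = 21276 + (4/7 - sqrt(3969 + 676)/7) = 21276 + (4/7 - sqrt(4645)/7) = 148936/7 - sqrt(4645)/7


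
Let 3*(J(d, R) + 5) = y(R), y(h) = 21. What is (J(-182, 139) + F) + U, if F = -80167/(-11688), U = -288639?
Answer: -3373509089/11688 ≈ -2.8863e+5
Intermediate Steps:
J(d, R) = 2 (J(d, R) = -5 + (⅓)*21 = -5 + 7 = 2)
F = 80167/11688 (F = -80167*(-1/11688) = 80167/11688 ≈ 6.8589)
(J(-182, 139) + F) + U = (2 + 80167/11688) - 288639 = 103543/11688 - 288639 = -3373509089/11688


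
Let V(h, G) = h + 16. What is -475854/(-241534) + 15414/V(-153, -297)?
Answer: -1828906539/16545079 ≈ -110.54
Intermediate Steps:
V(h, G) = 16 + h
-475854/(-241534) + 15414/V(-153, -297) = -475854/(-241534) + 15414/(16 - 153) = -475854*(-1/241534) + 15414/(-137) = 237927/120767 + 15414*(-1/137) = 237927/120767 - 15414/137 = -1828906539/16545079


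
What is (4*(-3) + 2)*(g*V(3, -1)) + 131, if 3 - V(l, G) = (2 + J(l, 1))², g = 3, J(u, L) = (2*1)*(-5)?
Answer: 1961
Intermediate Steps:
J(u, L) = -10 (J(u, L) = 2*(-5) = -10)
V(l, G) = -61 (V(l, G) = 3 - (2 - 10)² = 3 - 1*(-8)² = 3 - 1*64 = 3 - 64 = -61)
(4*(-3) + 2)*(g*V(3, -1)) + 131 = (4*(-3) + 2)*(3*(-61)) + 131 = (-12 + 2)*(-183) + 131 = -10*(-183) + 131 = 1830 + 131 = 1961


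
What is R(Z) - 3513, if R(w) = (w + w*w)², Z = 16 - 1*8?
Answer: 1671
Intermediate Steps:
Z = 8 (Z = 16 - 8 = 8)
R(w) = (w + w²)²
R(Z) - 3513 = 8²*(1 + 8)² - 3513 = 64*9² - 3513 = 64*81 - 3513 = 5184 - 3513 = 1671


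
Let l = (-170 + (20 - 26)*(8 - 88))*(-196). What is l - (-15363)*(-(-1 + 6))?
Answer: -137575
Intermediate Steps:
l = -60760 (l = (-170 - 6*(-80))*(-196) = (-170 + 480)*(-196) = 310*(-196) = -60760)
l - (-15363)*(-(-1 + 6)) = -60760 - (-15363)*(-(-1 + 6)) = -60760 - (-15363)*(-1*5) = -60760 - (-15363)*(-5) = -60760 - 1*76815 = -60760 - 76815 = -137575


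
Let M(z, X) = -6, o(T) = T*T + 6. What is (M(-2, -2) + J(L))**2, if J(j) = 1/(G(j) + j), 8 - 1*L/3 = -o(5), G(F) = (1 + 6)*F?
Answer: 31528225/876096 ≈ 35.987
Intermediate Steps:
G(F) = 7*F
o(T) = 6 + T**2 (o(T) = T**2 + 6 = 6 + T**2)
L = 117 (L = 24 - (-3)*(6 + 5**2) = 24 - (-3)*(6 + 25) = 24 - (-3)*31 = 24 - 3*(-31) = 24 + 93 = 117)
J(j) = 1/(8*j) (J(j) = 1/(7*j + j) = 1/(8*j))
(M(-2, -2) + J(L))**2 = (-6 + (1/8)/117)**2 = (-6 + (1/8)*(1/117))**2 = (-6 + 1/936)**2 = (-5615/936)**2 = 31528225/876096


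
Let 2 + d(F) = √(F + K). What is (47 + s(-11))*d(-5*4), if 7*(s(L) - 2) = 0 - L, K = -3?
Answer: -708/7 + 354*I*√23/7 ≈ -101.14 + 242.53*I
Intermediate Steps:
d(F) = -2 + √(-3 + F) (d(F) = -2 + √(F - 3) = -2 + √(-3 + F))
s(L) = 2 - L/7 (s(L) = 2 + (0 - L)/7 = 2 + (-L)/7 = 2 - L/7)
(47 + s(-11))*d(-5*4) = (47 + (2 - ⅐*(-11)))*(-2 + √(-3 - 5*4)) = (47 + (2 + 11/7))*(-2 + √(-3 - 20)) = (47 + 25/7)*(-2 + √(-23)) = 354*(-2 + I*√23)/7 = -708/7 + 354*I*√23/7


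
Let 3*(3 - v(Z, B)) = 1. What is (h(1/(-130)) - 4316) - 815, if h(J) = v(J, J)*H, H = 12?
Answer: -5099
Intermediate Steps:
v(Z, B) = 8/3 (v(Z, B) = 3 - 1/3*1 = 3 - 1/3 = 8/3)
h(J) = 32 (h(J) = (8/3)*12 = 32)
(h(1/(-130)) - 4316) - 815 = (32 - 4316) - 815 = -4284 - 815 = -5099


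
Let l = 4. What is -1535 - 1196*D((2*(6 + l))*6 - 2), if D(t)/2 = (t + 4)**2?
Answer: -35604063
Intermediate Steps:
D(t) = 2*(4 + t)**2 (D(t) = 2*(t + 4)**2 = 2*(4 + t)**2)
-1535 - 1196*D((2*(6 + l))*6 - 2) = -1535 - 2392*(4 + ((2*(6 + 4))*6 - 2))**2 = -1535 - 2392*(4 + ((2*10)*6 - 2))**2 = -1535 - 2392*(4 + (20*6 - 2))**2 = -1535 - 2392*(4 + (120 - 2))**2 = -1535 - 2392*(4 + 118)**2 = -1535 - 2392*122**2 = -1535 - 2392*14884 = -1535 - 1196*29768 = -1535 - 35602528 = -35604063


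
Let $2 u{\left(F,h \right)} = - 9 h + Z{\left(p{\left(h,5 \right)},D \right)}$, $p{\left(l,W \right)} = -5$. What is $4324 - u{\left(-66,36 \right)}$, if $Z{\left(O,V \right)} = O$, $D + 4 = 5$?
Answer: $\frac{8977}{2} \approx 4488.5$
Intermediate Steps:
$D = 1$ ($D = -4 + 5 = 1$)
$u{\left(F,h \right)} = - \frac{5}{2} - \frac{9 h}{2}$ ($u{\left(F,h \right)} = \frac{- 9 h - 5}{2} = \frac{-5 - 9 h}{2} = - \frac{5}{2} - \frac{9 h}{2}$)
$4324 - u{\left(-66,36 \right)} = 4324 - \left(- \frac{5}{2} - 162\right) = 4324 - - \frac{329}{2} = 4324 + \frac{329}{2} = \frac{8977}{2}$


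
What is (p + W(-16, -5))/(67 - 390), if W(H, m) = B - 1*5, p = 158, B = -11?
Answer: -142/323 ≈ -0.43963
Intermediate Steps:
W(H, m) = -16 (W(H, m) = -11 - 1*5 = -11 - 5 = -16)
(p + W(-16, -5))/(67 - 390) = (158 - 16)/(67 - 390) = 142/(-323) = 142*(-1/323) = -142/323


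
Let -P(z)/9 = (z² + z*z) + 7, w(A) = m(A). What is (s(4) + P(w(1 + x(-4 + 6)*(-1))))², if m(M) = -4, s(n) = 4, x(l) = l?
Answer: 120409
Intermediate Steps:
w(A) = -4
P(z) = -63 - 18*z² (P(z) = -9*((z² + z*z) + 7) = -9*((z² + z²) + 7) = -9*(2*z² + 7) = -9*(7 + 2*z²) = -63 - 18*z²)
(s(4) + P(w(1 + x(-4 + 6)*(-1))))² = (4 + (-63 - 18*(-4)²))² = (4 + (-63 - 18*16))² = (4 + (-63 - 288))² = (4 - 351)² = (-347)² = 120409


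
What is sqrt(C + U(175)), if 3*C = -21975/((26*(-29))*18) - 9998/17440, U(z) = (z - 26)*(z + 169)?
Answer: sqrt(311591686544576815)/2465580 ≈ 226.40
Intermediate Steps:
U(z) = (-26 + z)*(169 + z)
C = 10314631/29586960 (C = (-21975/((26*(-29))*18) - 9998/17440)/3 = (-21975/((-754*18)) - 9998*1/17440)/3 = (-21975/(-13572) - 4999/8720)/3 = (-21975*(-1/13572) - 4999/8720)/3 = (7325/4524 - 4999/8720)/3 = (1/3)*(10314631/9862320) = 10314631/29586960 ≈ 0.34862)
sqrt(C + U(175)) = sqrt(10314631/29586960 + (-4394 + 175**2 + 143*175)) = sqrt(10314631/29586960 + (-4394 + 30625 + 25025)) = sqrt(10314631/29586960 + 51256) = sqrt(1516519536391/29586960) = sqrt(311591686544576815)/2465580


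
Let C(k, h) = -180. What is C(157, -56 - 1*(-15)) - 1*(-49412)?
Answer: 49232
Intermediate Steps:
C(157, -56 - 1*(-15)) - 1*(-49412) = -180 - 1*(-49412) = -180 + 49412 = 49232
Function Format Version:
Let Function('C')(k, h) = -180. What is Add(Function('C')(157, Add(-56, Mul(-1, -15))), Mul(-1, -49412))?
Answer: 49232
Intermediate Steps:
Add(Function('C')(157, Add(-56, Mul(-1, -15))), Mul(-1, -49412)) = Add(-180, Mul(-1, -49412)) = Add(-180, 49412) = 49232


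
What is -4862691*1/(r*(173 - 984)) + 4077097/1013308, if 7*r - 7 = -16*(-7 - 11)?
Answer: 35467250914561/242428872460 ≈ 146.30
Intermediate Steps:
r = 295/7 (r = 1 + (-16*(-7 - 11))/7 = 1 + (-16*(-18))/7 = 1 + (⅐)*288 = 1 + 288/7 = 295/7 ≈ 42.143)
-4862691*1/(r*(173 - 984)) + 4077097/1013308 = -4862691*7/(295*(173 - 984)) + 4077097/1013308 = -4862691/((295/7)*(-811)) + 4077097*(1/1013308) = -4862691/(-239245/7) + 4077097/1013308 = -4862691*(-7/239245) + 4077097/1013308 = 34038837/239245 + 4077097/1013308 = 35467250914561/242428872460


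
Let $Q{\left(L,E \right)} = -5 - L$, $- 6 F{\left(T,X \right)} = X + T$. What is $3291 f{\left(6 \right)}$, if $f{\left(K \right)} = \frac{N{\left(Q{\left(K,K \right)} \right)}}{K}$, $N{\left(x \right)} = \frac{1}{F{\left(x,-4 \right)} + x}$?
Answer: $- \frac{1097}{17} \approx -64.529$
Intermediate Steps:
$F{\left(T,X \right)} = - \frac{T}{6} - \frac{X}{6}$ ($F{\left(T,X \right)} = - \frac{X + T}{6} = - \frac{T + X}{6} = - \frac{T}{6} - \frac{X}{6}$)
$N{\left(x \right)} = \frac{1}{\frac{2}{3} + \frac{5 x}{6}}$ ($N{\left(x \right)} = \frac{1}{\left(- \frac{x}{6} - - \frac{2}{3}\right) + x} = \frac{1}{\left(- \frac{x}{6} + \frac{2}{3}\right) + x} = \frac{1}{\left(\frac{2}{3} - \frac{x}{6}\right) + x} = \frac{1}{\frac{2}{3} + \frac{5 x}{6}}$)
$f{\left(K \right)} = \frac{6}{K \left(-21 - 5 K\right)}$ ($f{\left(K \right)} = \frac{6 \frac{1}{4 + 5 \left(-5 - K\right)}}{K} = \frac{6 \frac{1}{4 - \left(25 + 5 K\right)}}{K} = \frac{6 \frac{1}{-21 - 5 K}}{K} = \frac{6}{K \left(-21 - 5 K\right)}$)
$3291 f{\left(6 \right)} = 3291 \left(- \frac{6}{6 \left(21 + 5 \cdot 6\right)}\right) = 3291 \left(\left(-6\right) \frac{1}{6} \frac{1}{21 + 30}\right) = 3291 \left(\left(-6\right) \frac{1}{6} \cdot \frac{1}{51}\right) = 3291 \left(- \frac{1}{51}\right) = - \frac{1097}{17}$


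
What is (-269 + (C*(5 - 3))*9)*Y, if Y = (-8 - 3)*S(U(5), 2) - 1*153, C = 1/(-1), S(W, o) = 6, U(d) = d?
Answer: 62853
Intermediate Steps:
C = -1
Y = -219 (Y = (-8 - 3)*6 - 1*153 = -11*6 - 153 = -66 - 153 = -219)
(-269 + (C*(5 - 3))*9)*Y = (-269 - (5 - 3)*9)*(-219) = (-269 - 1*2*9)*(-219) = (-269 - 2*9)*(-219) = (-269 - 18)*(-219) = -287*(-219) = 62853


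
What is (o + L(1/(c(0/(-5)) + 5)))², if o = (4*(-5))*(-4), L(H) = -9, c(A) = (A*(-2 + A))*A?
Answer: 5041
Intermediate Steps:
c(A) = A²*(-2 + A)
o = 80 (o = -20*(-4) = 80)
(o + L(1/(c(0/(-5)) + 5)))² = (80 - 9)² = 71² = 5041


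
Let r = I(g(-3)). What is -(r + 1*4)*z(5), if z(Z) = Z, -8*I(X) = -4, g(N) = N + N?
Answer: -45/2 ≈ -22.500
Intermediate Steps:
g(N) = 2*N
I(X) = 1/2 (I(X) = -1/8*(-4) = 1/2)
r = 1/2 ≈ 0.50000
-(r + 1*4)*z(5) = -(1/2 + 1*4)*5 = -(1/2 + 4)*5 = -9*5/2 = -1*45/2 = -45/2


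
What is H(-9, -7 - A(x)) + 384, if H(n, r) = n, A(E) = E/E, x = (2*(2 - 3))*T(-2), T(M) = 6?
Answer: 375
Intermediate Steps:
x = -12 (x = (2*(2 - 3))*6 = (2*(-1))*6 = -2*6 = -12)
A(E) = 1
H(-9, -7 - A(x)) + 384 = -9 + 384 = 375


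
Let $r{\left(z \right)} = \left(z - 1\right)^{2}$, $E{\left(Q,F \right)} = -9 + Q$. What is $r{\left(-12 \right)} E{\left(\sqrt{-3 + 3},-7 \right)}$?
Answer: $-1521$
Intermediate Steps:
$r{\left(z \right)} = \left(-1 + z\right)^{2}$
$r{\left(-12 \right)} E{\left(\sqrt{-3 + 3},-7 \right)} = \left(-1 - 12\right)^{2} \left(-9 + \sqrt{-3 + 3}\right) = \left(-13\right)^{2} \left(-9 + \sqrt{0}\right) = 169 \left(-9 + 0\right) = 169 \left(-9\right) = -1521$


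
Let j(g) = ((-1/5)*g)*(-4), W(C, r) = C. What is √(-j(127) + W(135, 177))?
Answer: √835/5 ≈ 5.7793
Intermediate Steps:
j(g) = 4*g/5 (j(g) = ((-1*⅕)*g)*(-4) = -g/5*(-4) = 4*g/5)
√(-j(127) + W(135, 177)) = √(-4*127/5 + 135) = √(-1*508/5 + 135) = √(-508/5 + 135) = √(167/5) = √835/5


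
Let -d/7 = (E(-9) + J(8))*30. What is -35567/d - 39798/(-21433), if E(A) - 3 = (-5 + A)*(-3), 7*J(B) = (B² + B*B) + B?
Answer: 1300774451/289988490 ≈ 4.4856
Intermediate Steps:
J(B) = B/7 + 2*B²/7 (J(B) = ((B² + B*B) + B)/7 = ((B² + B²) + B)/7 = (2*B² + B)/7 = (B + 2*B²)/7 = B/7 + 2*B²/7)
E(A) = 18 - 3*A (E(A) = 3 + (-5 + A)*(-3) = 3 + (15 - 3*A) = 18 - 3*A)
d = -13530 (d = -7*((18 - 3*(-9)) + (⅐)*8*(1 + 2*8))*30 = -7*((18 + 27) + (⅐)*8*(1 + 16))*30 = -7*(45 + (⅐)*8*17)*30 = -7*(45 + 136/7)*30 = -451*30 = -7*13530/7 = -13530)
-35567/d - 39798/(-21433) = -35567/(-13530) - 39798/(-21433) = -35567*(-1/13530) - 39798*(-1/21433) = 35567/13530 + 39798/21433 = 1300774451/289988490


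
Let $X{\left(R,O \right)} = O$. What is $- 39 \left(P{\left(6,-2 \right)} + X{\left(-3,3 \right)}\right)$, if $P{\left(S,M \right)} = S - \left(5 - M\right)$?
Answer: $-78$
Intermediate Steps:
$P{\left(S,M \right)} = -5 + M + S$ ($P{\left(S,M \right)} = S + \left(-5 + M\right) = -5 + M + S$)
$- 39 \left(P{\left(6,-2 \right)} + X{\left(-3,3 \right)}\right) = - 39 \left(\left(-5 - 2 + 6\right) + 3\right) = - 39 \left(-1 + 3\right) = \left(-39\right) 2 = -78$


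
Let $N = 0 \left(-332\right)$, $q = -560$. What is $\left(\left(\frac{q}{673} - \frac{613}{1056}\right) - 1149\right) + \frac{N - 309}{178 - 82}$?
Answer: $- \frac{204967987}{177672} \approx -1153.6$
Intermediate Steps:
$N = 0$
$\left(\left(\frac{q}{673} - \frac{613}{1056}\right) - 1149\right) + \frac{N - 309}{178 - 82} = \left(\left(- \frac{560}{673} - \frac{613}{1056}\right) - 1149\right) + \frac{0 - 309}{178 - 82} = \left(\left(\left(-560\right) \frac{1}{673} - \frac{613}{1056}\right) - 1149\right) - \frac{309}{96} = \left(\left(- \frac{560}{673} - \frac{613}{1056}\right) - 1149\right) - \frac{103}{32} = \left(- \frac{1003909}{710688} - 1149\right) - \frac{103}{32} = - \frac{817584421}{710688} - \frac{103}{32} = - \frac{204967987}{177672}$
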